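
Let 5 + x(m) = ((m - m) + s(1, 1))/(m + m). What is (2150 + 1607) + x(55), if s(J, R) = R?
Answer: 412721/110 ≈ 3752.0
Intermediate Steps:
x(m) = -5 + 1/(2*m) (x(m) = -5 + ((m - m) + 1)/(m + m) = -5 + (0 + 1)/((2*m)) = -5 + 1*(1/(2*m)) = -5 + 1/(2*m))
(2150 + 1607) + x(55) = (2150 + 1607) + (-5 + (½)/55) = 3757 + (-5 + (½)*(1/55)) = 3757 + (-5 + 1/110) = 3757 - 549/110 = 412721/110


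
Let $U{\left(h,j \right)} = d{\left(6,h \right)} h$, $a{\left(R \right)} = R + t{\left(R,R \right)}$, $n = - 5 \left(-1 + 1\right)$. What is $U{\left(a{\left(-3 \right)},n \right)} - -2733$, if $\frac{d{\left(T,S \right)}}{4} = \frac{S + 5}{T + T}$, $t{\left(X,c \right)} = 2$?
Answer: $\frac{8195}{3} \approx 2731.7$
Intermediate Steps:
$n = 0$ ($n = \left(-5\right) 0 = 0$)
$d{\left(T,S \right)} = \frac{2 \left(5 + S\right)}{T}$ ($d{\left(T,S \right)} = 4 \frac{S + 5}{T + T} = 4 \frac{5 + S}{2 T} = \frac{2 \left(5 + S\right)}{T}$)
$a{\left(R \right)} = 2 + R$ ($a{\left(R \right)} = R + 2 = 2 + R$)
$U{\left(h,j \right)} = h \left(\frac{5}{3} + \frac{h}{3}\right)$ ($U{\left(h,j \right)} = \frac{2 \left(5 + h\right)}{6} h = 2 \cdot \frac{1}{6} \left(5 + h\right) h = \left(\frac{5}{3} + \frac{h}{3}\right) h = h \left(\frac{5}{3} + \frac{h}{3}\right)$)
$U{\left(a{\left(-3 \right)},n \right)} - -2733 = \frac{\left(2 - 3\right) \left(5 + \left(2 - 3\right)\right)}{3} - -2733 = \frac{1}{3} \left(-1\right) \left(5 - 1\right) + 2733 = \frac{1}{3} \left(-1\right) 4 + 2733 = - \frac{4}{3} + 2733 = \frac{8195}{3}$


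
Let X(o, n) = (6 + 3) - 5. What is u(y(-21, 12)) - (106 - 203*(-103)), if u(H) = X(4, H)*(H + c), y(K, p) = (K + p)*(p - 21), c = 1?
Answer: -20687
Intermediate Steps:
y(K, p) = (-21 + p)*(K + p) (y(K, p) = (K + p)*(-21 + p) = (-21 + p)*(K + p))
X(o, n) = 4 (X(o, n) = 9 - 5 = 4)
u(H) = 4 + 4*H (u(H) = 4*(H + 1) = 4*(1 + H) = 4 + 4*H)
u(y(-21, 12)) - (106 - 203*(-103)) = (4 + 4*(12² - 21*(-21) - 21*12 - 21*12)) - (106 - 203*(-103)) = (4 + 4*(144 + 441 - 252 - 252)) - (106 + 20909) = (4 + 4*81) - 1*21015 = (4 + 324) - 21015 = 328 - 21015 = -20687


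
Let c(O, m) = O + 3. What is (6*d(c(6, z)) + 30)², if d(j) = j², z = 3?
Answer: 266256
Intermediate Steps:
c(O, m) = 3 + O
(6*d(c(6, z)) + 30)² = (6*(3 + 6)² + 30)² = (6*9² + 30)² = (6*81 + 30)² = (486 + 30)² = 516² = 266256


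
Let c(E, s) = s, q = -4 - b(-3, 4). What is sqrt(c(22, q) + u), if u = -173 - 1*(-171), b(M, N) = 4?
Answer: I*sqrt(10) ≈ 3.1623*I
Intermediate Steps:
u = -2 (u = -173 + 171 = -2)
q = -8 (q = -4 - 1*4 = -4 - 4 = -8)
sqrt(c(22, q) + u) = sqrt(-8 - 2) = sqrt(-10) = I*sqrt(10)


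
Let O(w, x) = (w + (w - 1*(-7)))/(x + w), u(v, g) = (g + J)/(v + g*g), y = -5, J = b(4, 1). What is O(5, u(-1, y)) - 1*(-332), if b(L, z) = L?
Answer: 2348/7 ≈ 335.43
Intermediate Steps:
J = 4
u(v, g) = (4 + g)/(v + g²) (u(v, g) = (g + 4)/(v + g*g) = (4 + g)/(v + g²))
O(w, x) = (7 + 2*w)/(w + x) (O(w, x) = (w + (w + 7))/(w + x) = (w + (7 + w))/(w + x) = (7 + 2*w)/(w + x))
O(5, u(-1, y)) - 1*(-332) = (7 + 2*5)/(5 + (4 - 5)/(-1 + (-5)²)) - 1*(-332) = (7 + 10)/(5 - 1/(-1 + 25)) + 332 = 17/(5 - 1/24) + 332 = 17/(119/24) + 332 = (24/119)*17 + 332 = 24/7 + 332 = 2348/7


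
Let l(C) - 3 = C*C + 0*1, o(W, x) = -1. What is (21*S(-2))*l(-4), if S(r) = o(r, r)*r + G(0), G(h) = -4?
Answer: -798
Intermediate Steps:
l(C) = 3 + C**2 (l(C) = 3 + (C*C + 0*1) = 3 + (C**2 + 0) = 3 + C**2)
S(r) = -4 - r (S(r) = -r - 4 = -4 - r)
(21*S(-2))*l(-4) = (21*(-4 - 1*(-2)))*(3 + (-4)**2) = (21*(-4 + 2))*(3 + 16) = (21*(-2))*19 = -42*19 = -798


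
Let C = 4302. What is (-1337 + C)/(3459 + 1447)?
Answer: 2965/4906 ≈ 0.60436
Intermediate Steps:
(-1337 + C)/(3459 + 1447) = (-1337 + 4302)/(3459 + 1447) = 2965/4906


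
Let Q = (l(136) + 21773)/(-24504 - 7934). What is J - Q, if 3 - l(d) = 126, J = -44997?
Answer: -729795518/16219 ≈ -44996.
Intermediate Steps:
l(d) = -123 (l(d) = 3 - 1*126 = 3 - 126 = -123)
Q = -10825/16219 (Q = (-123 + 21773)/(-24504 - 7934) = 21650/(-32438) = 21650*(-1/32438) = -10825/16219 ≈ -0.66743)
J - Q = -44997 - 1*(-10825/16219) = -44997 + 10825/16219 = -729795518/16219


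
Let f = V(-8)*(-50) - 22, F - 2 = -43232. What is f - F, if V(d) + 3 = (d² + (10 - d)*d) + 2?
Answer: 47258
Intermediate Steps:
F = -43230 (F = 2 - 43232 = -43230)
V(d) = -1 + d² + d*(10 - d) (V(d) = -3 + ((d² + (10 - d)*d) + 2) = -3 + ((d² + d*(10 - d)) + 2) = -3 + (2 + d² + d*(10 - d)) = -1 + d² + d*(10 - d))
f = 4028 (f = (-1 + 10*(-8))*(-50) - 22 = (-1 - 80)*(-50) - 22 = -81*(-50) - 22 = 4050 - 22 = 4028)
f - F = 4028 - 1*(-43230) = 4028 + 43230 = 47258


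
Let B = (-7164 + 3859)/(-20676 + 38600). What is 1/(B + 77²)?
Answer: 17924/106268091 ≈ 0.00016867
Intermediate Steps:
B = -3305/17924 ≈ -0.18439
1/(B + 77²) = 1/(-3305/17924 + 77²) = 1/(-3305/17924 + 5929) = 1/(106268091/17924) = 17924/106268091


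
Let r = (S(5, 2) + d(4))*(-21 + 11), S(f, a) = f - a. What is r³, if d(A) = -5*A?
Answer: 4913000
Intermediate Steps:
r = 170 (r = ((5 - 1*2) - 5*4)*(-21 + 11) = ((5 - 2) - 20)*(-10) = (3 - 20)*(-10) = -17*(-10) = 170)
r³ = 170³ = 4913000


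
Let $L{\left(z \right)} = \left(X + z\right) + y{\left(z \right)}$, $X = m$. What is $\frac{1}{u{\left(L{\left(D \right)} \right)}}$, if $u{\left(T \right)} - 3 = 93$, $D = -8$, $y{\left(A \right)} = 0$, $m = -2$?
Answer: $\frac{1}{96} \approx 0.010417$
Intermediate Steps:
$X = -2$
$L{\left(z \right)} = -2 + z$ ($L{\left(z \right)} = \left(-2 + z\right) + 0 = -2 + z$)
$u{\left(T \right)} = 96$ ($u{\left(T \right)} = 3 + 93 = 96$)
$\frac{1}{u{\left(L{\left(D \right)} \right)}} = \frac{1}{96}$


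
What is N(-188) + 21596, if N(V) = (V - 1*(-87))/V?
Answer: 4060149/188 ≈ 21597.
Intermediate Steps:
N(V) = (87 + V)/V (N(V) = (V + 87)/V = (87 + V)/V)
N(-188) + 21596 = (87 - 188)/(-188) + 21596 = -1/188*(-101) + 21596 = 101/188 + 21596 = 4060149/188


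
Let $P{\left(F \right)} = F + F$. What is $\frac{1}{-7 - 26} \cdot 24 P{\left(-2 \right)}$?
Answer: $\frac{32}{11} \approx 2.9091$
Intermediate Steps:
$P{\left(F \right)} = 2 F$
$\frac{1}{-7 - 26} \cdot 24 P{\left(-2 \right)} = \frac{1}{-7 - 26} \cdot 24 \cdot 2 \left(-2\right) = \frac{1}{-33} \cdot 24 \left(-4\right) = \left(- \frac{1}{33}\right) 24 \left(-4\right) = \left(- \frac{8}{11}\right) \left(-4\right) = \frac{32}{11}$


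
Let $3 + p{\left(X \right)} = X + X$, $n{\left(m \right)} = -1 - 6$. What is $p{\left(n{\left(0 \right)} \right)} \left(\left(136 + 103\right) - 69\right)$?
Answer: $-2890$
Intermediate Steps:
$n{\left(m \right)} = -7$ ($n{\left(m \right)} = -1 - 6 = -7$)
$p{\left(X \right)} = -3 + 2 X$ ($p{\left(X \right)} = -3 + \left(X + X\right) = -3 + 2 X$)
$p{\left(n{\left(0 \right)} \right)} \left(\left(136 + 103\right) - 69\right) = \left(-3 + 2 \left(-7\right)\right) \left(\left(136 + 103\right) - 69\right) = \left(-3 - 14\right) \left(239 - 69\right) = \left(-17\right) 170 = -2890$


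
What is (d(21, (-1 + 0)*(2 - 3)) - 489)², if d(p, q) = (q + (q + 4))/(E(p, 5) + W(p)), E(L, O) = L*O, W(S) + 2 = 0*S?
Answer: 2536230321/10609 ≈ 2.3906e+5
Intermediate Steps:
W(S) = -2 (W(S) = -2 + 0*S = -2 + 0 = -2)
d(p, q) = (4 + 2*q)/(-2 + 5*p) (d(p, q) = (q + (q + 4))/(p*5 - 2) = (q + (4 + q))/(5*p - 2) = (4 + 2*q)/(-2 + 5*p))
(d(21, (-1 + 0)*(2 - 3)) - 489)² = (2*(2 + (-1 + 0)*(2 - 3))/(-2 + 5*21) - 489)² = (2*(2 - 1*(-1))/(-2 + 105) - 489)² = (2*(2 + 1)/103 - 489)² = (2*(1/103)*3 - 489)² = (6/103 - 489)² = (-50361/103)² = 2536230321/10609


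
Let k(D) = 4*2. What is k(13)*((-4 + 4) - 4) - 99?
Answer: -131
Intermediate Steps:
k(D) = 8
k(13)*((-4 + 4) - 4) - 99 = 8*((-4 + 4) - 4) - 99 = 8*(0 - 4) - 99 = 8*(-4) - 99 = -32 - 99 = -131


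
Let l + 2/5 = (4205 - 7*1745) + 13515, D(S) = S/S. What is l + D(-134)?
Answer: 27528/5 ≈ 5505.6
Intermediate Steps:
D(S) = 1
l = 27523/5 (l = -⅖ + ((4205 - 7*1745) + 13515) = -⅖ + ((4205 - 12215) + 13515) = -⅖ + (-8010 + 13515) = -⅖ + 5505 = 27523/5 ≈ 5504.6)
l + D(-134) = 27523/5 + 1 = 27528/5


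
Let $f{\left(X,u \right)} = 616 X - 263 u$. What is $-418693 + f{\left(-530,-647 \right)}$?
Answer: $-575012$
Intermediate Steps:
$f{\left(X,u \right)} = - 263 u + 616 X$
$-418693 + f{\left(-530,-647 \right)} = -418693 + \left(\left(-263\right) \left(-647\right) + 616 \left(-530\right)\right) = -418693 + \left(170161 - 326480\right) = -418693 - 156319 = -575012$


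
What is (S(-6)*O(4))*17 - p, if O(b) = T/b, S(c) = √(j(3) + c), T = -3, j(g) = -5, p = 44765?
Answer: -44765 - 51*I*√11/4 ≈ -44765.0 - 42.287*I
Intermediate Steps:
S(c) = √(-5 + c)
O(b) = -3/b
(S(-6)*O(4))*17 - p = (√(-5 - 6)*(-3/4))*17 - 1*44765 = (√(-11)*(-3*¼))*17 - 44765 = ((I*√11)*(-¾))*17 - 44765 = -3*I*√11/4*17 - 44765 = -51*I*√11/4 - 44765 = -44765 - 51*I*√11/4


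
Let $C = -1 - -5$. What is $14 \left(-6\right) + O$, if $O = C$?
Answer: $-80$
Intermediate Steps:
$C = 4$ ($C = -1 + 5 = 4$)
$O = 4$
$14 \left(-6\right) + O = 14 \left(-6\right) + 4 = -84 + 4 = -80$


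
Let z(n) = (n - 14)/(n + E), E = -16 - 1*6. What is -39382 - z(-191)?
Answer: -8388571/213 ≈ -39383.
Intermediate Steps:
E = -22 (E = -16 - 6 = -22)
z(n) = (-14 + n)/(-22 + n) (z(n) = (n - 14)/(n - 22) = (-14 + n)/(-22 + n))
-39382 - z(-191) = -39382 - (-14 - 191)/(-22 - 191) = -39382 - (-205)/(-213) = -39382 - (-1)*(-205)/213 = -39382 - 1*205/213 = -39382 - 205/213 = -8388571/213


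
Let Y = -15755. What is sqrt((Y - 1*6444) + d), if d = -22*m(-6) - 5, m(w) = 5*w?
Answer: 2*I*sqrt(5386) ≈ 146.78*I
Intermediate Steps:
d = 655 (d = -110*(-6) - 5 = -22*(-30) - 5 = 660 - 5 = 655)
sqrt((Y - 1*6444) + d) = sqrt((-15755 - 1*6444) + 655) = sqrt((-15755 - 6444) + 655) = sqrt(-22199 + 655) = sqrt(-21544) = 2*I*sqrt(5386)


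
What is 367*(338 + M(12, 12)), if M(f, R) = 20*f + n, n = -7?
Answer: 209557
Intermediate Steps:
M(f, R) = -7 + 20*f (M(f, R) = 20*f - 7 = -7 + 20*f)
367*(338 + M(12, 12)) = 367*(338 + (-7 + 20*12)) = 367*(338 + (-7 + 240)) = 367*(338 + 233) = 367*571 = 209557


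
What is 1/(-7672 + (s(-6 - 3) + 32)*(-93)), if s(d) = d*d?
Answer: -1/18181 ≈ -5.5002e-5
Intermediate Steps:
s(d) = d²
1/(-7672 + (s(-6 - 3) + 32)*(-93)) = 1/(-7672 + ((-6 - 3)² + 32)*(-93)) = 1/(-7672 + ((-9)² + 32)*(-93)) = 1/(-7672 + (81 + 32)*(-93)) = 1/(-7672 + 113*(-93)) = 1/(-7672 - 10509) = 1/(-18181) = -1/18181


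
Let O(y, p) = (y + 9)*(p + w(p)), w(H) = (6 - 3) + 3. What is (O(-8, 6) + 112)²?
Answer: 15376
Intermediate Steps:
w(H) = 6 (w(H) = 3 + 3 = 6)
O(y, p) = (6 + p)*(9 + y) (O(y, p) = (y + 9)*(p + 6) = (9 + y)*(6 + p) = (6 + p)*(9 + y))
(O(-8, 6) + 112)² = ((54 + 6*(-8) + 9*6 + 6*(-8)) + 112)² = ((54 - 48 + 54 - 48) + 112)² = (12 + 112)² = 124² = 15376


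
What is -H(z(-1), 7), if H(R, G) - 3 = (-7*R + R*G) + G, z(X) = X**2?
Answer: -10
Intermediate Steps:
H(R, G) = 3 + G - 7*R + G*R (H(R, G) = 3 + ((-7*R + R*G) + G) = 3 + ((-7*R + G*R) + G) = 3 + (G - 7*R + G*R) = 3 + G - 7*R + G*R)
-H(z(-1), 7) = -(3 + 7 - 7*(-1)**2 + 7*(-1)**2) = -(3 + 7 - 7*1 + 7*1) = -(3 + 7 - 7 + 7) = -1*10 = -10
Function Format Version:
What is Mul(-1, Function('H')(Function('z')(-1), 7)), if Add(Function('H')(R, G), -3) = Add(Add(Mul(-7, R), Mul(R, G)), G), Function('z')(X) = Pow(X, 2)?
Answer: -10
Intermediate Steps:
Function('H')(R, G) = Add(3, G, Mul(-7, R), Mul(G, R)) (Function('H')(R, G) = Add(3, Add(Add(Mul(-7, R), Mul(R, G)), G)) = Add(3, Add(Add(Mul(-7, R), Mul(G, R)), G)) = Add(3, Add(G, Mul(-7, R), Mul(G, R))) = Add(3, G, Mul(-7, R), Mul(G, R)))
Mul(-1, Function('H')(Function('z')(-1), 7)) = Mul(-1, Add(3, 7, Mul(-7, Pow(-1, 2)), Mul(7, Pow(-1, 2)))) = Mul(-1, Add(3, 7, Mul(-7, 1), Mul(7, 1))) = Mul(-1, Add(3, 7, -7, 7)) = Mul(-1, 10) = -10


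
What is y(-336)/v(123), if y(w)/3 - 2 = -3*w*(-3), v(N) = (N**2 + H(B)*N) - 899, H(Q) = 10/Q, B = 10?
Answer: -9066/14353 ≈ -0.63165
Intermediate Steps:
v(N) = -899 + N + N**2 (v(N) = (N**2 + (10/10)*N) - 899 = (N**2 + (10*(1/10))*N) - 899 = (N**2 + 1*N) - 899 = (N**2 + N) - 899 = (N + N**2) - 899 = -899 + N + N**2)
y(w) = 6 + 27*w (y(w) = 6 + 3*(-3*w*(-3)) = 6 + 3*(9*w) = 6 + 27*w)
y(-336)/v(123) = (6 + 27*(-336))/(-899 + 123 + 123**2) = (6 - 9072)/(-899 + 123 + 15129) = -9066/14353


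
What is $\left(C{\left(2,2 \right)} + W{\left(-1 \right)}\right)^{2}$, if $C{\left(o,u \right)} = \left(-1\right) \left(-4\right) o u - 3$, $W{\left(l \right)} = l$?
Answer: $144$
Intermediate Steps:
$C{\left(o,u \right)} = -3 + 4 o u$ ($C{\left(o,u \right)} = 4 o u - 3 = -3 + 4 o u$)
$\left(C{\left(2,2 \right)} + W{\left(-1 \right)}\right)^{2} = \left(\left(-3 + 4 \cdot 2 \cdot 2\right) - 1\right)^{2} = \left(\left(-3 + 16\right) - 1\right)^{2} = \left(13 - 1\right)^{2} = 12^{2} = 144$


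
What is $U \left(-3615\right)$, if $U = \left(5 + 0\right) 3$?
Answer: $-54225$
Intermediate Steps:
$U = 15$ ($U = 5 \cdot 3 = 15$)
$U \left(-3615\right) = 15 \left(-3615\right) = -54225$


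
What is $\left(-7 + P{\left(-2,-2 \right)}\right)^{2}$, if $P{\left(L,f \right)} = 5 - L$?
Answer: $0$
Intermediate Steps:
$\left(-7 + P{\left(-2,-2 \right)}\right)^{2} = \left(-7 + \left(5 - -2\right)\right)^{2} = \left(-7 + \left(5 + 2\right)\right)^{2} = \left(-7 + 7\right)^{2} = 0^{2} = 0$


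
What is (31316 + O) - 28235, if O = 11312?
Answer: 14393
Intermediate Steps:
(31316 + O) - 28235 = (31316 + 11312) - 28235 = 42628 - 28235 = 14393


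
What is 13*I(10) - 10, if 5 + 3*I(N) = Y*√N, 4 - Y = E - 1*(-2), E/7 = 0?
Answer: -95/3 + 26*√10/3 ≈ -4.2603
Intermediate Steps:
E = 0 (E = 7*0 = 0)
Y = 2 (Y = 4 - (0 - 1*(-2)) = 4 - (0 + 2) = 4 - 1*2 = 4 - 2 = 2)
I(N) = -5/3 + 2*√N/3 (I(N) = -5/3 + (2*√N)/3 = -5/3 + 2*√N/3)
13*I(10) - 10 = 13*(-5/3 + 2*√10/3) - 10 = (-65/3 + 26*√10/3) - 10 = -95/3 + 26*√10/3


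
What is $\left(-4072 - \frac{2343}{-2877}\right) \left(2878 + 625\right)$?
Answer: $- \frac{13676647301}{959} \approx -1.4261 \cdot 10^{7}$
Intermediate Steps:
$\left(-4072 - \frac{2343}{-2877}\right) \left(2878 + 625\right) = \left(-4072 - - \frac{781}{959}\right) 3503 = \left(-4072 + \frac{781}{959}\right) 3503 = \left(- \frac{3904267}{959}\right) 3503 = - \frac{13676647301}{959}$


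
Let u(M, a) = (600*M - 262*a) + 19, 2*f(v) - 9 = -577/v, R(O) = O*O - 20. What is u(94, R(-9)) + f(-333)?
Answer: 13467308/333 ≈ 40442.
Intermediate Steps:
R(O) = -20 + O**2 (R(O) = O**2 - 20 = -20 + O**2)
f(v) = 9/2 - 577/(2*v) (f(v) = 9/2 + (-577/v)/2 = 9/2 - 577/(2*v))
u(M, a) = 19 - 262*a + 600*M (u(M, a) = (-262*a + 600*M) + 19 = 19 - 262*a + 600*M)
u(94, R(-9)) + f(-333) = (19 - 262*(-20 + (-9)**2) + 600*94) + (1/2)*(-577 + 9*(-333))/(-333) = (19 - 262*(-20 + 81) + 56400) + (1/2)*(-1/333)*(-577 - 2997) = (19 - 262*61 + 56400) + (1/2)*(-1/333)*(-3574) = (19 - 15982 + 56400) + 1787/333 = 40437 + 1787/333 = 13467308/333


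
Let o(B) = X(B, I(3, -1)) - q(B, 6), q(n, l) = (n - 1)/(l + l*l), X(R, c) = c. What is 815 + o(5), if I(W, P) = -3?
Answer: 17050/21 ≈ 811.90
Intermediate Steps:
q(n, l) = (-1 + n)/(l + l²)
o(B) = -125/42 - B/42 (o(B) = -3 - (-1 + B)/(6*(1 + 6)) = -3 - (-1 + B)/(6*7) = -3 - (-1/42 + B/42) = -3 + (1/42 - B/42) = -125/42 - B/42)
815 + o(5) = 815 + (-125/42 - 1/42*5) = 815 + (-125/42 - 5/42) = 815 - 65/21 = 17050/21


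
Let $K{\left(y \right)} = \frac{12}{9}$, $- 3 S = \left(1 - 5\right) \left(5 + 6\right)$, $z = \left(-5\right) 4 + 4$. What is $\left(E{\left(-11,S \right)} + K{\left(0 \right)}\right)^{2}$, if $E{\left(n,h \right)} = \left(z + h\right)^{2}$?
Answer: $\frac{784}{81} \approx 9.679$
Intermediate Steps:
$z = -16$ ($z = -20 + 4 = -16$)
$S = \frac{44}{3}$ ($S = - \frac{\left(1 - 5\right) \left(5 + 6\right)}{3} = - \frac{\left(-4\right) 11}{3} = \left(- \frac{1}{3}\right) \left(-44\right) = \frac{44}{3} \approx 14.667$)
$K{\left(y \right)} = \frac{4}{3}$ ($K{\left(y \right)} = 12 \cdot \frac{1}{9} = \frac{4}{3}$)
$E{\left(n,h \right)} = \left(-16 + h\right)^{2}$
$\left(E{\left(-11,S \right)} + K{\left(0 \right)}\right)^{2} = \left(\left(-16 + \frac{44}{3}\right)^{2} + \frac{4}{3}\right)^{2} = \left(\left(- \frac{4}{3}\right)^{2} + \frac{4}{3}\right)^{2} = \left(\frac{16}{9} + \frac{4}{3}\right)^{2} = \left(\frac{28}{9}\right)^{2} = \frac{784}{81}$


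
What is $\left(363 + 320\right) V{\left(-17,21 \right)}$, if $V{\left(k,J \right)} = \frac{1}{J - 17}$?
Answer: $\frac{683}{4} \approx 170.75$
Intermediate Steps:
$V{\left(k,J \right)} = \frac{1}{-17 + J}$
$\left(363 + 320\right) V{\left(-17,21 \right)} = \frac{363 + 320}{-17 + 21} = \frac{683}{4}$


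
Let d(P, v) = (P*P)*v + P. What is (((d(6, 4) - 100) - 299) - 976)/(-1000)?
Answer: 49/40 ≈ 1.2250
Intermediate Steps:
d(P, v) = P + v*P**2 (d(P, v) = P**2*v + P = v*P**2 + P = P + v*P**2)
(((d(6, 4) - 100) - 299) - 976)/(-1000) = (((6*(1 + 6*4) - 100) - 299) - 976)/(-1000) = (((6*(1 + 24) - 100) - 299) - 976)*(-1/1000) = (((6*25 - 100) - 299) - 976)*(-1/1000) = (((150 - 100) - 299) - 976)*(-1/1000) = ((50 - 299) - 976)*(-1/1000) = (-249 - 976)*(-1/1000) = -1225*(-1/1000) = 49/40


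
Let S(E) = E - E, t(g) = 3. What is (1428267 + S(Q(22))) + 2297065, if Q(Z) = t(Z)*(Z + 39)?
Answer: 3725332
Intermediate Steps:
Q(Z) = 117 + 3*Z (Q(Z) = 3*(Z + 39) = 3*(39 + Z) = 117 + 3*Z)
S(E) = 0
(1428267 + S(Q(22))) + 2297065 = (1428267 + 0) + 2297065 = 1428267 + 2297065 = 3725332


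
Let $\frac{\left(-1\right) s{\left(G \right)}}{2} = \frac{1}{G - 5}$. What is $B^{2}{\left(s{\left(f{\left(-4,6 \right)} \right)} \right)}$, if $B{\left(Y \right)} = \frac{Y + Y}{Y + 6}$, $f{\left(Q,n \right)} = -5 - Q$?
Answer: $\frac{4}{361} \approx 0.01108$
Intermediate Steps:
$s{\left(G \right)} = - \frac{2}{-5 + G}$ ($s{\left(G \right)} = - \frac{2}{G - 5} = - \frac{2}{-5 + G}$)
$B{\left(Y \right)} = \frac{2 Y}{6 + Y}$
$B^{2}{\left(s{\left(f{\left(-4,6 \right)} \right)} \right)} = \left(\frac{2 \left(- \frac{2}{-5 - 1}\right)}{6 - \frac{2}{-5 - 1}}\right)^{2} = \left(\frac{2 \left(- \frac{2}{-6}\right)}{6 - \frac{2}{-6}}\right)^{2} = \left(\frac{2 \left(\left(-2\right) \left(- \frac{1}{6}\right)\right)}{6 - - \frac{1}{3}}\right)^{2} = \left(2 \cdot \frac{1}{3} \frac{1}{6 + \frac{1}{3}}\right)^{2} = \left(2 \cdot \frac{1}{3} \frac{1}{\frac{19}{3}}\right)^{2} = \left(2 \cdot \frac{1}{3} \cdot \frac{3}{19}\right)^{2} = \left(\frac{2}{19}\right)^{2} = \frac{4}{361}$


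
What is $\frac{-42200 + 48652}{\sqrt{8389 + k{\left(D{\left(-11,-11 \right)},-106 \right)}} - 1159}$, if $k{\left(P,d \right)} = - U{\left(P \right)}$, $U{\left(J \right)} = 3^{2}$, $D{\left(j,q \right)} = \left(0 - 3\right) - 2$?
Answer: $- \frac{7477868}{1334901} - \frac{12904 \sqrt{2095}}{1334901} \approx -6.0443$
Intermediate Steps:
$D{\left(j,q \right)} = -5$ ($D{\left(j,q \right)} = -3 - 2 = -5$)
$U{\left(J \right)} = 9$
$k{\left(P,d \right)} = -9$ ($k{\left(P,d \right)} = \left(-1\right) 9 = -9$)
$\frac{-42200 + 48652}{\sqrt{8389 + k{\left(D{\left(-11,-11 \right)},-106 \right)}} - 1159} = \frac{-42200 + 48652}{\sqrt{8389 - 9} - 1159} = \frac{6452}{\sqrt{8380} - 1159} = \frac{6452}{2 \sqrt{2095} - 1159} = \frac{6452}{-1159 + 2 \sqrt{2095}}$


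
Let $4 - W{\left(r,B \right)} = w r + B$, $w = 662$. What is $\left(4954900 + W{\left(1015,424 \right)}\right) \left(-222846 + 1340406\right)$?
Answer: $4786006578000$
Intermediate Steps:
$W{\left(r,B \right)} = 4 - B - 662 r$ ($W{\left(r,B \right)} = 4 - \left(662 r + B\right) = 4 - \left(B + 662 r\right) = 4 - B - 662 r$)
$\left(4954900 + W{\left(1015,424 \right)}\right) \left(-222846 + 1340406\right) = \left(4954900 - 672350\right) \left(-222846 + 1340406\right) = \left(4954900 - 672350\right) 1117560 = 4282550 \cdot 1117560 = 4786006578000$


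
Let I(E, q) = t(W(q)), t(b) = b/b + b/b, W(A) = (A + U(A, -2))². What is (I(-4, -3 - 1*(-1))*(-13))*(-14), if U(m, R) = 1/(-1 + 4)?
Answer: 364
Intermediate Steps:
U(m, R) = ⅓ (U(m, R) = 1/3 = ⅓)
W(A) = (⅓ + A)² (W(A) = (A + ⅓)² = (⅓ + A)²)
t(b) = 2 (t(b) = 1 + 1 = 2)
I(E, q) = 2
(I(-4, -3 - 1*(-1))*(-13))*(-14) = (2*(-13))*(-14) = -26*(-14) = 364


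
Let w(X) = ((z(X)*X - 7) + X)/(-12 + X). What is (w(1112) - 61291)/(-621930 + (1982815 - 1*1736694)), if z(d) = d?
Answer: 66182451/413389900 ≈ 0.16010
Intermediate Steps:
w(X) = (-7 + X + X²)/(-12 + X) (w(X) = ((X*X - 7) + X)/(-12 + X) = ((X² - 7) + X)/(-12 + X) = ((-7 + X²) + X)/(-12 + X) = (-7 + X + X²)/(-12 + X))
(w(1112) - 61291)/(-621930 + (1982815 - 1*1736694)) = ((-7 + 1112 + 1112²)/(-12 + 1112) - 61291)/(-621930 + (1982815 - 1*1736694)) = ((-7 + 1112 + 1236544)/1100 - 61291)/(-621930 + (1982815 - 1736694)) = ((1/1100)*1237649 - 61291)/(-621930 + 246121) = (1237649/1100 - 61291)/(-375809) = -66182451/1100*(-1/375809) = 66182451/413389900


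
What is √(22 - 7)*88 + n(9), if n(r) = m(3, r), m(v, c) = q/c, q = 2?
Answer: 2/9 + 88*√15 ≈ 341.04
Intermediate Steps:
m(v, c) = 2/c
n(r) = 2/r
√(22 - 7)*88 + n(9) = √(22 - 7)*88 + 2/9 = √15*88 + 2*(⅑) = 88*√15 + 2/9 = 2/9 + 88*√15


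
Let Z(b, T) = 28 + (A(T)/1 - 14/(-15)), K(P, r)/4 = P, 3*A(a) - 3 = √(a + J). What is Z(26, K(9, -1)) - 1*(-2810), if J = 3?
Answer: 42599/15 + √39/3 ≈ 2842.0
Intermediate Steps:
A(a) = 1 + √(3 + a)/3 (A(a) = 1 + √(a + 3)/3 = 1 + √(3 + a)/3)
K(P, r) = 4*P
Z(b, T) = 449/15 + √(3 + T)/3 (Z(b, T) = 28 + ((1 + √(3 + T)/3)/1 - 14/(-15)) = 28 + ((1 + √(3 + T)/3)*1 - 14*(-1/15)) = 28 + ((1 + √(3 + T)/3) + 14/15) = 28 + (29/15 + √(3 + T)/3) = 449/15 + √(3 + T)/3)
Z(26, K(9, -1)) - 1*(-2810) = (449/15 + √(3 + 4*9)/3) - 1*(-2810) = (449/15 + √(3 + 36)/3) + 2810 = (449/15 + √39/3) + 2810 = 42599/15 + √39/3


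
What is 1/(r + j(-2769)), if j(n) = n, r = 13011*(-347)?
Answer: -1/4517586 ≈ -2.2136e-7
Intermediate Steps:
r = -4514817
1/(r + j(-2769)) = 1/(-4514817 - 2769) = 1/(-4517586) = -1/4517586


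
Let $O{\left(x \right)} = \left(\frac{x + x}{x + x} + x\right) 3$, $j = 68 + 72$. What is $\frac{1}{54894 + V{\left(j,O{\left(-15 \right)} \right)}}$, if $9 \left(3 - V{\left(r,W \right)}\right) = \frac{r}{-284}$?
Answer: $\frac{639}{35079218} \approx 1.8216 \cdot 10^{-5}$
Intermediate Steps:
$j = 140$
$O{\left(x \right)} = 3 + 3 x$ ($O{\left(x \right)} = \left(\frac{2 x}{2 x} + x\right) 3 = \left(2 x \frac{1}{2 x} + x\right) 3 = \left(1 + x\right) 3 = 3 + 3 x$)
$V{\left(r,W \right)} = 3 + \frac{r}{2556}$ ($V{\left(r,W \right)} = 3 - \frac{r \frac{1}{-284}}{9} = 3 - \frac{r \left(- \frac{1}{284}\right)}{9} = 3 - \frac{\left(- \frac{1}{284}\right) r}{9} = 3 + \frac{r}{2556}$)
$\frac{1}{54894 + V{\left(j,O{\left(-15 \right)} \right)}} = \frac{1}{54894 + \left(3 + \frac{1}{2556} \cdot 140\right)} = \frac{1}{54894 + \left(3 + \frac{35}{639}\right)} = \frac{1}{54894 + \frac{1952}{639}} = \frac{1}{\frac{35079218}{639}} = \frac{639}{35079218}$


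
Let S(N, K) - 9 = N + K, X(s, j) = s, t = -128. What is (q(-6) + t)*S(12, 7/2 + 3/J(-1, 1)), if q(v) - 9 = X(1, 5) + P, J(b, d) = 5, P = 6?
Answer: -14056/5 ≈ -2811.2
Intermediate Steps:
q(v) = 16 (q(v) = 9 + (1 + 6) = 9 + 7 = 16)
S(N, K) = 9 + K + N (S(N, K) = 9 + (N + K) = 9 + (K + N) = 9 + K + N)
(q(-6) + t)*S(12, 7/2 + 3/J(-1, 1)) = (16 - 128)*(9 + (7/2 + 3/5) + 12) = -112*(9 + (7*(½) + 3*(⅕)) + 12) = -112*(9 + (7/2 + ⅗) + 12) = -112*(9 + 41/10 + 12) = -112*251/10 = -14056/5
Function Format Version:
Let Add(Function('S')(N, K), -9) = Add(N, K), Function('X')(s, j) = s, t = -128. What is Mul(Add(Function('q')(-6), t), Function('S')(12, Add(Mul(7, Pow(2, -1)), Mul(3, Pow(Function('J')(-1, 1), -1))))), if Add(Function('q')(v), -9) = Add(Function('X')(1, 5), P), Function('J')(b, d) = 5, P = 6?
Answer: Rational(-14056, 5) ≈ -2811.2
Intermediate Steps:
Function('q')(v) = 16 (Function('q')(v) = Add(9, Add(1, 6)) = Add(9, 7) = 16)
Function('S')(N, K) = Add(9, K, N) (Function('S')(N, K) = Add(9, Add(N, K)) = Add(9, Add(K, N)) = Add(9, K, N))
Mul(Add(Function('q')(-6), t), Function('S')(12, Add(Mul(7, Pow(2, -1)), Mul(3, Pow(Function('J')(-1, 1), -1))))) = Mul(Add(16, -128), Add(9, Add(Mul(7, Pow(2, -1)), Mul(3, Pow(5, -1))), 12)) = Mul(-112, Add(9, Add(Mul(7, Rational(1, 2)), Mul(3, Rational(1, 5))), 12)) = Mul(-112, Add(9, Add(Rational(7, 2), Rational(3, 5)), 12)) = Mul(-112, Add(9, Rational(41, 10), 12)) = Mul(-112, Rational(251, 10)) = Rational(-14056, 5)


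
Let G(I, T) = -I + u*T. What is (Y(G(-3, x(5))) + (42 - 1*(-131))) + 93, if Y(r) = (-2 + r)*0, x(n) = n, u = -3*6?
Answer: 266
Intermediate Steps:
u = -18
G(I, T) = -I - 18*T
Y(r) = 0
(Y(G(-3, x(5))) + (42 - 1*(-131))) + 93 = (0 + (42 - 1*(-131))) + 93 = (0 + (42 + 131)) + 93 = (0 + 173) + 93 = 173 + 93 = 266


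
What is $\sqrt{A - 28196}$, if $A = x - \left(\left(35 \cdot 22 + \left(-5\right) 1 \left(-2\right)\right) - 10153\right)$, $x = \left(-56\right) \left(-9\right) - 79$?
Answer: $i \sqrt{18398} \approx 135.64 i$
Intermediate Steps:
$x = 425$ ($x = 504 - 79 = 425$)
$A = 9798$ ($A = 425 - \left(\left(35 \cdot 22 + \left(-5\right) 1 \left(-2\right)\right) - 10153\right) = 425 - \left(\left(770 - -10\right) - 10153\right) = 425 - \left(\left(770 + 10\right) - 10153\right) = 425 - \left(780 - 10153\right) = 425 - -9373 = 425 + 9373 = 9798$)
$\sqrt{A - 28196} = \sqrt{9798 - 28196} = \sqrt{-18398} = i \sqrt{18398}$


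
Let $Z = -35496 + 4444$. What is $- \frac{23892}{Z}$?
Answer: $\frac{5973}{7763} \approx 0.76942$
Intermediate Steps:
$Z = -31052$
$- \frac{23892}{Z} = - \frac{23892}{-31052} = \left(-23892\right) \left(- \frac{1}{31052}\right) = \frac{5973}{7763}$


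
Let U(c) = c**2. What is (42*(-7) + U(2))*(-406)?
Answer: 117740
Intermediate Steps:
(42*(-7) + U(2))*(-406) = (42*(-7) + 2**2)*(-406) = (-294 + 4)*(-406) = -290*(-406) = 117740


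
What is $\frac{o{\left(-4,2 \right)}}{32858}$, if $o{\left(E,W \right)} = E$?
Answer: $- \frac{2}{16429} \approx -0.00012174$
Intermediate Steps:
$\frac{o{\left(-4,2 \right)}}{32858} = - \frac{4}{32858} = \left(-4\right) \frac{1}{32858} = - \frac{2}{16429}$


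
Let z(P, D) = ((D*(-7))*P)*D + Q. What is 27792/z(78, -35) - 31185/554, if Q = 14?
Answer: -5218261857/92633786 ≈ -56.332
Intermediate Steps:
z(P, D) = 14 - 7*P*D² (z(P, D) = ((D*(-7))*P)*D + 14 = ((-7*D)*P)*D + 14 = (-7*D*P)*D + 14 = -7*P*D² + 14 = 14 - 7*P*D²)
27792/z(78, -35) - 31185/554 = 27792/(14 - 7*78*(-35)²) - 31185/554 = 27792/(14 - 7*78*1225) - 31185*1/554 = 27792/(14 - 668850) - 31185/554 = 27792/(-668836) - 31185/554 = 27792*(-1/668836) - 31185/554 = -6948/167209 - 31185/554 = -5218261857/92633786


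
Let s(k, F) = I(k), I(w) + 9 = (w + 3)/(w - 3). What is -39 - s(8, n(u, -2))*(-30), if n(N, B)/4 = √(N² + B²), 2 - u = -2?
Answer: -243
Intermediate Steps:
u = 4 (u = 2 - 1*(-2) = 2 + 2 = 4)
n(N, B) = 4*√(B² + N²) (n(N, B) = 4*√(N² + B²) = 4*√(B² + N²))
I(w) = -9 + (3 + w)/(-3 + w) (I(w) = -9 + (w + 3)/(w - 3) = -9 + (3 + w)/(-3 + w))
s(k, F) = 2*(15 - 4*k)/(-3 + k)
-39 - s(8, n(u, -2))*(-30) = -39 - 2*(15 - 4*8)/(-3 + 8)*(-30) = -39 - 2*(15 - 32)/5*(-30) = -39 - 2*(-17)/5*(-30) = -39 - 1*(-34/5)*(-30) = -39 + (34/5)*(-30) = -39 - 204 = -243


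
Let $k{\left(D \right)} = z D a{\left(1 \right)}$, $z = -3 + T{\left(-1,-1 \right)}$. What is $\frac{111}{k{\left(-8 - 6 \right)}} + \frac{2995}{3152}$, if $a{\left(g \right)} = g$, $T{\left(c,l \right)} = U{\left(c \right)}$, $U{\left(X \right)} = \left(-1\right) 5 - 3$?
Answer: $\frac{405551}{242704} \approx 1.671$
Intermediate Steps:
$U{\left(X \right)} = -8$ ($U{\left(X \right)} = -5 - 3 = -8$)
$T{\left(c,l \right)} = -8$
$z = -11$ ($z = -3 - 8 = -11$)
$k{\left(D \right)} = - 11 D$ ($k{\left(D \right)} = - 11 D 1 = - 11 D$)
$\frac{111}{k{\left(-8 - 6 \right)}} + \frac{2995}{3152} = \frac{111}{\left(-11\right) \left(-8 - 6\right)} + \frac{2995}{3152} = \frac{111}{\left(-11\right) \left(-8 - 6\right)} + 2995 \cdot \frac{1}{3152} = \frac{111}{\left(-11\right) \left(-14\right)} + \frac{2995}{3152} = \frac{111}{154} + \frac{2995}{3152} = \frac{405551}{242704}$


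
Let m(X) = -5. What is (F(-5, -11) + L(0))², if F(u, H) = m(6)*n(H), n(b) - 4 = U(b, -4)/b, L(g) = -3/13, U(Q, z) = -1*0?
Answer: 69169/169 ≈ 409.28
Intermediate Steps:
U(Q, z) = 0
L(g) = -3/13 (L(g) = -3*1/13 = -3/13)
n(b) = 4 (n(b) = 4 + 0/b = 4 + 0 = 4)
F(u, H) = -20 (F(u, H) = -5*4 = -20)
(F(-5, -11) + L(0))² = (-20 - 3/13)² = (-263/13)² = 69169/169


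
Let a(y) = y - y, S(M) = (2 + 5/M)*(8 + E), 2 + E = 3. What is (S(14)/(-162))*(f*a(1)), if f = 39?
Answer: 0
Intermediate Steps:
E = 1 (E = -2 + 3 = 1)
S(M) = 18 + 45/M (S(M) = (2 + 5/M)*(8 + 1) = (2 + 5/M)*9 = 18 + 45/M)
a(y) = 0
(S(14)/(-162))*(f*a(1)) = ((18 + 45/14)/(-162))*(39*0) = ((18 + 45*(1/14))*(-1/162))*0 = ((18 + 45/14)*(-1/162))*0 = ((297/14)*(-1/162))*0 = -11/84*0 = 0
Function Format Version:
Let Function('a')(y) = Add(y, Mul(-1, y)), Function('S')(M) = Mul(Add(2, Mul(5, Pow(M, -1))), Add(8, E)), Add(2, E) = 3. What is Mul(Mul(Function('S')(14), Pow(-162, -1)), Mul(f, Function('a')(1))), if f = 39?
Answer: 0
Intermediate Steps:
E = 1 (E = Add(-2, 3) = 1)
Function('S')(M) = Add(18, Mul(45, Pow(M, -1))) (Function('S')(M) = Mul(Add(2, Mul(5, Pow(M, -1))), Add(8, 1)) = Mul(Add(2, Mul(5, Pow(M, -1))), 9) = Add(18, Mul(45, Pow(M, -1))))
Function('a')(y) = 0
Mul(Mul(Function('S')(14), Pow(-162, -1)), Mul(f, Function('a')(1))) = Mul(Mul(Add(18, Mul(45, Pow(14, -1))), Pow(-162, -1)), Mul(39, 0)) = Mul(Mul(Add(18, Mul(45, Rational(1, 14))), Rational(-1, 162)), 0) = Mul(Mul(Add(18, Rational(45, 14)), Rational(-1, 162)), 0) = Mul(Mul(Rational(297, 14), Rational(-1, 162)), 0) = Mul(Rational(-11, 84), 0) = 0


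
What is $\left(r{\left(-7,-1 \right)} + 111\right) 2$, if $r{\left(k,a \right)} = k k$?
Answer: $320$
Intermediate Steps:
$r{\left(k,a \right)} = k^{2}$
$\left(r{\left(-7,-1 \right)} + 111\right) 2 = \left(\left(-7\right)^{2} + 111\right) 2 = \left(49 + 111\right) 2 = 160 \cdot 2 = 320$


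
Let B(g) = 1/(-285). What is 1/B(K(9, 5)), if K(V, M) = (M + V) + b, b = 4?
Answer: -285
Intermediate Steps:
K(V, M) = 4 + M + V (K(V, M) = (M + V) + 4 = 4 + M + V)
B(g) = -1/285
1/B(K(9, 5)) = 1/(-1/285) = -285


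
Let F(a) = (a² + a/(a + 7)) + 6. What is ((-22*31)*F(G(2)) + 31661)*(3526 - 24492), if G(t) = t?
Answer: -4658750030/9 ≈ -5.1764e+8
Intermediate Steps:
F(a) = 6 + a² + a/(7 + a) (F(a) = (a² + a/(7 + a)) + 6 = 6 + a² + a/(7 + a))
((-22*31)*F(G(2)) + 31661)*(3526 - 24492) = ((-22*31)*((42 + 2³ + 7*2 + 7*2²)/(7 + 2)) + 31661)*(3526 - 24492) = (-682*(42 + 8 + 14 + 7*4)/9 + 31661)*(-20966) = (-682*(42 + 8 + 14 + 28)/9 + 31661)*(-20966) = (-682*92/9 + 31661)*(-20966) = (-62744/9 + 31661)*(-20966) = (222205/9)*(-20966) = -4658750030/9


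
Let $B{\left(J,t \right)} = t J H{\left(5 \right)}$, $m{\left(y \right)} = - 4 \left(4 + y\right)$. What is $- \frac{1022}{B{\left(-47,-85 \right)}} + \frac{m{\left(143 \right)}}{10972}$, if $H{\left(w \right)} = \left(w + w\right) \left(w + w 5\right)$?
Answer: $- \frac{89491423}{1643742750} \approx -0.054444$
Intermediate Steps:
$m{\left(y \right)} = -16 - 4 y$
$H{\left(w \right)} = 12 w^{2}$ ($H{\left(w \right)} = 2 w \left(w + 5 w\right) = 2 w 6 w = 12 w^{2}$)
$B{\left(J,t \right)} = 300 J t$ ($B{\left(J,t \right)} = t J 12 \cdot 5^{2} = J t 12 \cdot 25 = J t 300 = 300 J t$)
$- \frac{1022}{B{\left(-47,-85 \right)}} + \frac{m{\left(143 \right)}}{10972} = - \frac{1022}{300 \left(-47\right) \left(-85\right)} + \frac{-16 - 572}{10972} = - \frac{1022}{1198500} + \left(-16 - 572\right) \frac{1}{10972} = \left(-1022\right) \frac{1}{1198500} - \frac{147}{2743} = - \frac{511}{599250} - \frac{147}{2743} = - \frac{89491423}{1643742750}$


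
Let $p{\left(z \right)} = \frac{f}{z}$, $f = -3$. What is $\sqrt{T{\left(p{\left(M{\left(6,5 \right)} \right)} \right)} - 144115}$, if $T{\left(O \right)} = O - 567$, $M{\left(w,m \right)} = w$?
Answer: $\frac{i \sqrt{578730}}{2} \approx 380.37 i$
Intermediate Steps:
$p{\left(z \right)} = - \frac{3}{z}$
$T{\left(O \right)} = -567 + O$
$\sqrt{T{\left(p{\left(M{\left(6,5 \right)} \right)} \right)} - 144115} = \sqrt{\left(-567 - \frac{3}{6}\right) - 144115} = \sqrt{\left(-567 - \frac{1}{2}\right) - 144115} = \sqrt{- \frac{1135}{2} - 144115} = \sqrt{- \frac{289365}{2}} = \frac{i \sqrt{578730}}{2}$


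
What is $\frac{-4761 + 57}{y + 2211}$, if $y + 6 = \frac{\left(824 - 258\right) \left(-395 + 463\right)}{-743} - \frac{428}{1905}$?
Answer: $- \frac{6658112160}{3047352431} \approx -2.1849$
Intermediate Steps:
$y = - \frac{82130134}{1415415}$ ($y = -6 + \left(\frac{\left(824 - 258\right) \left(-395 + 463\right)}{-743} - \frac{428}{1905}\right) = -6 + \left(566 \cdot 68 \left(- \frac{1}{743}\right) - \frac{428}{1905}\right) = -6 + \left(38488 \left(- \frac{1}{743}\right) - \frac{428}{1905}\right) = -6 - \frac{73637644}{1415415} = - \frac{82130134}{1415415} \approx -58.025$)
$\frac{-4761 + 57}{y + 2211} = \frac{-4761 + 57}{- \frac{82130134}{1415415} + 2211} = - \frac{4704}{\frac{3047352431}{1415415}} = \left(-4704\right) \frac{1415415}{3047352431} = - \frac{6658112160}{3047352431}$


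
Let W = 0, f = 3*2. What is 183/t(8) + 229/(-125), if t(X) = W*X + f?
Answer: 7167/250 ≈ 28.668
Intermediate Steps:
f = 6
t(X) = 6 (t(X) = 0*X + 6 = 0 + 6 = 6)
183/t(8) + 229/(-125) = 183/6 + 229/(-125) = 183*(⅙) + 229*(-1/125) = 61/2 - 229/125 = 7167/250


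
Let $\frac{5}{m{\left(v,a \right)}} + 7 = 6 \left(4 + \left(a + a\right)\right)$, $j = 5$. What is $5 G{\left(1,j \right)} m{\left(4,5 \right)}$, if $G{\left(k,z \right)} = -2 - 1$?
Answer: $- \frac{75}{77} \approx -0.97403$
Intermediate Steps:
$G{\left(k,z \right)} = -3$ ($G{\left(k,z \right)} = -2 - 1 = -3$)
$m{\left(v,a \right)} = \frac{5}{17 + 12 a}$ ($m{\left(v,a \right)} = \frac{5}{-7 + 6 \left(4 + \left(a + a\right)\right)} = \frac{5}{-7 + 6 \left(4 + 2 a\right)} = \frac{5}{-7 + \left(24 + 12 a\right)} = \frac{5}{17 + 12 a}$)
$5 G{\left(1,j \right)} m{\left(4,5 \right)} = 5 \left(-3\right) \frac{5}{17 + 12 \cdot 5} = - 15 \frac{5}{17 + 60} = - 15 \cdot \frac{5}{77} = - 15 \cdot 5 \cdot \frac{1}{77} = \left(-15\right) \frac{5}{77} = - \frac{75}{77}$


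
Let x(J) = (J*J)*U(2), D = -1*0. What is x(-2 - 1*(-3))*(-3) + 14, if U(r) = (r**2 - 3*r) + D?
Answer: 20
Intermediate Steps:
D = 0
U(r) = r**2 - 3*r (U(r) = (r**2 - 3*r) + 0 = r**2 - 3*r)
x(J) = -2*J**2 (x(J) = (J*J)*(2*(-3 + 2)) = J**2*(2*(-1)) = J**2*(-2) = -2*J**2)
x(-2 - 1*(-3))*(-3) + 14 = -2*(-2 - 1*(-3))**2*(-3) + 14 = -2*(-2 + 3)**2*(-3) + 14 = -2*1**2*(-3) + 14 = -2*1*(-3) + 14 = -2*(-3) + 14 = 6 + 14 = 20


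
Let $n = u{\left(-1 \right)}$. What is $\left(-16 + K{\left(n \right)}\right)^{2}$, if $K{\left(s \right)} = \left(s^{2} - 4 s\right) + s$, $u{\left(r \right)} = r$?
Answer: $144$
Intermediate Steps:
$n = -1$
$K{\left(s \right)} = s^{2} - 3 s$
$\left(-16 + K{\left(n \right)}\right)^{2} = \left(-16 - \left(-3 - 1\right)\right)^{2} = \left(-16 - -4\right)^{2} = \left(-16 + 4\right)^{2} = \left(-12\right)^{2} = 144$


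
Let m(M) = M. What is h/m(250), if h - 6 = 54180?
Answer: 27093/125 ≈ 216.74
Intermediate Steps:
h = 54186 (h = 6 + 54180 = 54186)
h/m(250) = 54186/250 = 54186*(1/250) = 27093/125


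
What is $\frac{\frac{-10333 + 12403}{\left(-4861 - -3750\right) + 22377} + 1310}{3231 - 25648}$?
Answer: $- \frac{13930265}{238359961} \approx -0.058442$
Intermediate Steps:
$\frac{\frac{-10333 + 12403}{\left(-4861 - -3750\right) + 22377} + 1310}{3231 - 25648} = \frac{\frac{2070}{\left(-4861 + 3750\right) + 22377} + 1310}{3231 - 25648} = \frac{\frac{2070}{-1111 + 22377} + 1310}{-22417} = \left(\frac{2070}{21266} + 1310\right) \left(- \frac{1}{22417}\right) = \left(2070 \cdot \frac{1}{21266} + 1310\right) \left(- \frac{1}{22417}\right) = \left(\frac{1035}{10633} + 1310\right) \left(- \frac{1}{22417}\right) = \frac{13930265}{10633} \left(- \frac{1}{22417}\right) = - \frac{13930265}{238359961}$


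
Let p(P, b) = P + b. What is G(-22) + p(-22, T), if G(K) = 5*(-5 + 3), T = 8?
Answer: -24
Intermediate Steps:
G(K) = -10 (G(K) = 5*(-2) = -10)
G(-22) + p(-22, T) = -10 + (-22 + 8) = -10 - 14 = -24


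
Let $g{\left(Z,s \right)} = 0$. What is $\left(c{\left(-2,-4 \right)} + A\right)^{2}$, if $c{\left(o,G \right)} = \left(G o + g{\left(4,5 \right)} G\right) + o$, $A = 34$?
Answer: $1600$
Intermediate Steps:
$c{\left(o,G \right)} = o + G o$ ($c{\left(o,G \right)} = \left(G o + 0 G\right) + o = \left(G o + 0\right) + o = G o + o = o + G o$)
$\left(c{\left(-2,-4 \right)} + A\right)^{2} = \left(- 2 \left(1 - 4\right) + 34\right)^{2} = \left(\left(-2\right) \left(-3\right) + 34\right)^{2} = \left(6 + 34\right)^{2} = 40^{2} = 1600$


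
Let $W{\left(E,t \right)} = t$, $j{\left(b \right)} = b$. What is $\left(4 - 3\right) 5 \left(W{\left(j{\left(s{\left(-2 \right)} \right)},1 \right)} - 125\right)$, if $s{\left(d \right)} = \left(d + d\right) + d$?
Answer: $-620$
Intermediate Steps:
$s{\left(d \right)} = 3 d$ ($s{\left(d \right)} = 2 d + d = 3 d$)
$\left(4 - 3\right) 5 \left(W{\left(j{\left(s{\left(-2 \right)} \right)},1 \right)} - 125\right) = \left(4 - 3\right) 5 \left(1 - 125\right) = 1 \cdot 5 \left(-124\right) = 5 \left(-124\right) = -620$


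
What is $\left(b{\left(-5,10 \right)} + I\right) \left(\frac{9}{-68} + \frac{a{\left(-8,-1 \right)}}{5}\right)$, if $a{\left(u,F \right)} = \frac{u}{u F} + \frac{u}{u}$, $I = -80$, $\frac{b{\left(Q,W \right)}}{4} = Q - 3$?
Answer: $\frac{252}{17} \approx 14.824$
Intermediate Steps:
$b{\left(Q,W \right)} = -12 + 4 Q$ ($b{\left(Q,W \right)} = 4 \left(Q - 3\right) = 4 \left(-3 + Q\right) = -12 + 4 Q$)
$a{\left(u,F \right)} = 1 + \frac{1}{F}$ ($a{\left(u,F \right)} = \frac{u}{F u} + 1 = u \frac{1}{F u} + 1 = \frac{1}{F} + 1 = 1 + \frac{1}{F}$)
$\left(b{\left(-5,10 \right)} + I\right) \left(\frac{9}{-68} + \frac{a{\left(-8,-1 \right)}}{5}\right) = \left(\left(-12 + 4 \left(-5\right)\right) - 80\right) \left(\frac{9}{-68} + \frac{\frac{1}{-1} \left(1 - 1\right)}{5}\right) = \left(\left(-12 - 20\right) - 80\right) \left(9 \left(- \frac{1}{68}\right) + \left(-1\right) 0 \cdot \frac{1}{5}\right) = \left(-32 - 80\right) \left(- \frac{9}{68} + 0 \cdot \frac{1}{5}\right) = - 112 \left(- \frac{9}{68} + 0\right) = \left(-112\right) \left(- \frac{9}{68}\right) = \frac{252}{17}$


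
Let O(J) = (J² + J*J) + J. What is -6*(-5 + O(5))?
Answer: -300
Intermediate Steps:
O(J) = J + 2*J² (O(J) = (J² + J²) + J = 2*J² + J = J + 2*J²)
-6*(-5 + O(5)) = -6*(-5 + 5*(1 + 2*5)) = -6*(-5 + 5*(1 + 10)) = -6*(-5 + 5*11) = -6*(-5 + 55) = -6*50 = -300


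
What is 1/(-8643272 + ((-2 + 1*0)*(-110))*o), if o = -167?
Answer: -1/8680012 ≈ -1.1521e-7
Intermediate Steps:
1/(-8643272 + ((-2 + 1*0)*(-110))*o) = 1/(-8643272 + ((-2 + 1*0)*(-110))*(-167)) = 1/(-8643272 + ((-2 + 0)*(-110))*(-167)) = 1/(-8643272 - 2*(-110)*(-167)) = 1/(-8643272 + 220*(-167)) = 1/(-8643272 - 36740) = 1/(-8680012) = -1/8680012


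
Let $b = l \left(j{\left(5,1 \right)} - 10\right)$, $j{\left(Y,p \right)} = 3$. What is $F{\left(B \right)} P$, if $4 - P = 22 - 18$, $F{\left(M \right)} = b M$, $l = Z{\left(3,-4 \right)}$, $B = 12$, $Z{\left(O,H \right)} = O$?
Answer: $0$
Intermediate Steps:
$l = 3$
$b = -21$ ($b = 3 \left(3 - 10\right) = 3 \left(-7\right) = -21$)
$F{\left(M \right)} = - 21 M$
$P = 0$ ($P = 4 - \left(22 - 18\right) = 4 - 4 = 0$)
$F{\left(B \right)} P = \left(-21\right) 12 \cdot 0 = \left(-252\right) 0 = 0$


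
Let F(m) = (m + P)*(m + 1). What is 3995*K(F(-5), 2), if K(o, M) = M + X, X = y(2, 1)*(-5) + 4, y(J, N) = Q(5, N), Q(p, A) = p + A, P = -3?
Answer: -95880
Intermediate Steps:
Q(p, A) = A + p
F(m) = (1 + m)*(-3 + m) (F(m) = (m - 3)*(m + 1) = (-3 + m)*(1 + m) = (1 + m)*(-3 + m))
y(J, N) = 5 + N (y(J, N) = N + 5 = 5 + N)
X = -26 (X = (5 + 1)*(-5) + 4 = 6*(-5) + 4 = -30 + 4 = -26)
K(o, M) = -26 + M (K(o, M) = M - 26 = -26 + M)
3995*K(F(-5), 2) = 3995*(-26 + 2) = 3995*(-24) = -95880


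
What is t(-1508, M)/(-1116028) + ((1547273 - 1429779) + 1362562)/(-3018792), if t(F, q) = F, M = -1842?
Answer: -17158662492/35094337481 ≈ -0.48893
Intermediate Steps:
t(-1508, M)/(-1116028) + ((1547273 - 1429779) + 1362562)/(-3018792) = -1508/(-1116028) + ((1547273 - 1429779) + 1362562)/(-3018792) = -1508*(-1/1116028) + (117494 + 1362562)*(-1/3018792) = 377/279007 + 1480056*(-1/3018792) = 377/279007 - 61669/125783 = -17158662492/35094337481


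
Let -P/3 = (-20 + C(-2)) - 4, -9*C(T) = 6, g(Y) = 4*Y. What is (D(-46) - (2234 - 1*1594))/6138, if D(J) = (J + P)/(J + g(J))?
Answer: -12269/117645 ≈ -0.10429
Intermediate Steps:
C(T) = -⅔ (C(T) = -⅑*6 = -⅔)
P = 74 (P = -3*((-20 - ⅔) - 4) = -3*(-62/3 - 4) = -3*(-74/3) = 74)
D(J) = (74 + J)/(5*J) (D(J) = (J + 74)/(J + 4*J) = (74 + J)/((5*J)) = (74 + J)*(1/(5*J)) = (74 + J)/(5*J))
(D(-46) - (2234 - 1*1594))/6138 = ((⅕)*(74 - 46)/(-46) - (2234 - 1*1594))/6138 = ((⅕)*(-1/46)*28 - (2234 - 1594))*(1/6138) = (-14/115 - 1*640)*(1/6138) = (-14/115 - 640)*(1/6138) = -73614/115*1/6138 = -12269/117645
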